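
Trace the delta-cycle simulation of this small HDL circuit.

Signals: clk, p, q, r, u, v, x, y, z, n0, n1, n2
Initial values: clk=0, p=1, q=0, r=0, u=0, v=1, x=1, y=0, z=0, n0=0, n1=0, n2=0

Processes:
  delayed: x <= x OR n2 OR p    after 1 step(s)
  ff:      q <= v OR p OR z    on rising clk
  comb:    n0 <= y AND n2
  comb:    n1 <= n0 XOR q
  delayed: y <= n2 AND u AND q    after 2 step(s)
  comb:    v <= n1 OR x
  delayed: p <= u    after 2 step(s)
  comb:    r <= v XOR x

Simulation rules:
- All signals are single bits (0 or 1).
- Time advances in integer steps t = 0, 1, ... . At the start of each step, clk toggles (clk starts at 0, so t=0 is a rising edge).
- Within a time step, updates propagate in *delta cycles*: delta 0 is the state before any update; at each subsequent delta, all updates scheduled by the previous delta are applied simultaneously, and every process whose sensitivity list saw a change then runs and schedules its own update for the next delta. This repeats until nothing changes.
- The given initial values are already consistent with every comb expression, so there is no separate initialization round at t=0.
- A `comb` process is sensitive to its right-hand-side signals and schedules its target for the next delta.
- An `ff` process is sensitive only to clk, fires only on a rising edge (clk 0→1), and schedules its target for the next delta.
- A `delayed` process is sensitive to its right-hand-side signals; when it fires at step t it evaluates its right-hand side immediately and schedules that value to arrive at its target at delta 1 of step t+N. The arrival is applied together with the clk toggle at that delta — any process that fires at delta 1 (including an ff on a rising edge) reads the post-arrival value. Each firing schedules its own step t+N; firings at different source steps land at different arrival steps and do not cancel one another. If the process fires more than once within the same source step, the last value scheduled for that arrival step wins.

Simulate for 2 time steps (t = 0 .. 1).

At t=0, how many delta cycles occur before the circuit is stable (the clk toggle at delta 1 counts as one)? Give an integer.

[bits: n1,n2,u,q,z,y,n0,p,clk,v,r,x]
t=0: Δ0=000000010101 Δ1=000000011101 Δ2=000100011101 Δ3=100100011101 | 3Δ
t=1: Δ0=100100011101 Δ1=100100010101 | 1Δ

3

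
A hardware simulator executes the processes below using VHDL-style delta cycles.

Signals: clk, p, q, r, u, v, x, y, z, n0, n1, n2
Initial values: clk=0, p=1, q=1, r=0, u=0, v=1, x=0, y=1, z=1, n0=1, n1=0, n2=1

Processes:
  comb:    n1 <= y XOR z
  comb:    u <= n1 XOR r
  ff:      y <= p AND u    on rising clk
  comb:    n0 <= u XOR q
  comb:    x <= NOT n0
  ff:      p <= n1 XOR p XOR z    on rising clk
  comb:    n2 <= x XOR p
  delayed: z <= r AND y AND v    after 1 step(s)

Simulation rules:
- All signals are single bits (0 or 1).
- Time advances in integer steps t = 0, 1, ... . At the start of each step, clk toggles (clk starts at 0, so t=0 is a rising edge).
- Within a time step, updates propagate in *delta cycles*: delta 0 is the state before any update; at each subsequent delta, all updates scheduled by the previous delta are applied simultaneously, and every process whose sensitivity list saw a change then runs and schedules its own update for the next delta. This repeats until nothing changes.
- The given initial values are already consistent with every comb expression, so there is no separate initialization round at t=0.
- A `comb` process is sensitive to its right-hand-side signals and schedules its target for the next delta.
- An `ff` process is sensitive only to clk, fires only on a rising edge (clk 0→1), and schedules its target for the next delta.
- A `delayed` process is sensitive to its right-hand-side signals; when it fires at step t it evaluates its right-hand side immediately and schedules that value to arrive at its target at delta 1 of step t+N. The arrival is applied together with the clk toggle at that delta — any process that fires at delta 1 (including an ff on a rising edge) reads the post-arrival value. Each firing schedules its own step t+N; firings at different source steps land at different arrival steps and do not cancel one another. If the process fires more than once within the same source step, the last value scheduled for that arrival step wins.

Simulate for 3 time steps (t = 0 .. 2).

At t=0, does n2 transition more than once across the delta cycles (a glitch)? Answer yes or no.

t0.Δ0 q=1 p=1 n0=1 u=0 n1=0 z=1 clk=0 x=0 y=1 n2=1 r=0 v=1
t0.Δ1 q=1 p=1 n0=1 u=0 n1=0 z=1 clk=1 x=0 y=1 n2=1 r=0 v=1
t0.Δ2 q=1 p=0 n0=1 u=0 n1=0 z=1 clk=1 x=0 y=0 n2=1 r=0 v=1
t0.Δ3 q=1 p=0 n0=1 u=0 n1=1 z=1 clk=1 x=0 y=0 n2=0 r=0 v=1
t0.Δ4 q=1 p=0 n0=1 u=1 n1=1 z=1 clk=1 x=0 y=0 n2=0 r=0 v=1
t0.Δ5 q=1 p=0 n0=0 u=1 n1=1 z=1 clk=1 x=0 y=0 n2=0 r=0 v=1
t0.Δ6 q=1 p=0 n0=0 u=1 n1=1 z=1 clk=1 x=1 y=0 n2=0 r=0 v=1
t0.Δ7 q=1 p=0 n0=0 u=1 n1=1 z=1 clk=1 x=1 y=0 n2=1 r=0 v=1
t1.Δ0 q=1 p=0 n0=0 u=1 n1=1 z=1 clk=1 x=1 y=0 n2=1 r=0 v=1
t1.Δ1 q=1 p=0 n0=0 u=1 n1=1 z=0 clk=0 x=1 y=0 n2=1 r=0 v=1
t1.Δ2 q=1 p=0 n0=0 u=1 n1=0 z=0 clk=0 x=1 y=0 n2=1 r=0 v=1
t1.Δ3 q=1 p=0 n0=0 u=0 n1=0 z=0 clk=0 x=1 y=0 n2=1 r=0 v=1
t1.Δ4 q=1 p=0 n0=1 u=0 n1=0 z=0 clk=0 x=1 y=0 n2=1 r=0 v=1
t1.Δ5 q=1 p=0 n0=1 u=0 n1=0 z=0 clk=0 x=0 y=0 n2=1 r=0 v=1
t1.Δ6 q=1 p=0 n0=1 u=0 n1=0 z=0 clk=0 x=0 y=0 n2=0 r=0 v=1
t2.Δ0 q=1 p=0 n0=1 u=0 n1=0 z=0 clk=0 x=0 y=0 n2=0 r=0 v=1
t2.Δ1 q=1 p=0 n0=1 u=0 n1=0 z=0 clk=1 x=0 y=0 n2=0 r=0 v=1

yes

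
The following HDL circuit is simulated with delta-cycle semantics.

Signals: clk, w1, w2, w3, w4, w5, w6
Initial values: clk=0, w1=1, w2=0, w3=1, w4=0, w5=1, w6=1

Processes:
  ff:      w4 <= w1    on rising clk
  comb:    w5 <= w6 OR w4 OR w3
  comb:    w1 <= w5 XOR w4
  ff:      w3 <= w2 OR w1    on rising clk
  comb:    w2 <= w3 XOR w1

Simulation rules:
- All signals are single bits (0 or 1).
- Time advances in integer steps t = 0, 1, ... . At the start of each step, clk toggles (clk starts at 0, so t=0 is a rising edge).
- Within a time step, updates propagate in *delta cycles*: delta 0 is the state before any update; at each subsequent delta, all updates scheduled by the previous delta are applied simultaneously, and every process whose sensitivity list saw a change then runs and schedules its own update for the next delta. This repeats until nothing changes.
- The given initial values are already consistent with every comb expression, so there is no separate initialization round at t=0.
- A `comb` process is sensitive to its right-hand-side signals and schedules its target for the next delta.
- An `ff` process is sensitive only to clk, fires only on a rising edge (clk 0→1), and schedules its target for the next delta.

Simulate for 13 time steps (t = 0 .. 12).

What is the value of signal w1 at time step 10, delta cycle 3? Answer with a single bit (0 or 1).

t0.Δ0 w1=1 clk=0 w5=1 w3=1 w6=1 w4=0 w2=0
t0.Δ1 w1=1 clk=1 w5=1 w3=1 w6=1 w4=0 w2=0
t0.Δ2 w1=1 clk=1 w5=1 w3=1 w6=1 w4=1 w2=0
t0.Δ3 w1=0 clk=1 w5=1 w3=1 w6=1 w4=1 w2=0
t0.Δ4 w1=0 clk=1 w5=1 w3=1 w6=1 w4=1 w2=1
t1.Δ0 w1=0 clk=1 w5=1 w3=1 w6=1 w4=1 w2=1
t1.Δ1 w1=0 clk=0 w5=1 w3=1 w6=1 w4=1 w2=1
t2.Δ0 w1=0 clk=0 w5=1 w3=1 w6=1 w4=1 w2=1
t2.Δ1 w1=0 clk=1 w5=1 w3=1 w6=1 w4=1 w2=1
t2.Δ2 w1=0 clk=1 w5=1 w3=1 w6=1 w4=0 w2=1
t2.Δ3 w1=1 clk=1 w5=1 w3=1 w6=1 w4=0 w2=1
t2.Δ4 w1=1 clk=1 w5=1 w3=1 w6=1 w4=0 w2=0
t3.Δ0 w1=1 clk=1 w5=1 w3=1 w6=1 w4=0 w2=0
t3.Δ1 w1=1 clk=0 w5=1 w3=1 w6=1 w4=0 w2=0
t4.Δ0 w1=1 clk=0 w5=1 w3=1 w6=1 w4=0 w2=0
t4.Δ1 w1=1 clk=1 w5=1 w3=1 w6=1 w4=0 w2=0
t4.Δ2 w1=1 clk=1 w5=1 w3=1 w6=1 w4=1 w2=0
t4.Δ3 w1=0 clk=1 w5=1 w3=1 w6=1 w4=1 w2=0
t4.Δ4 w1=0 clk=1 w5=1 w3=1 w6=1 w4=1 w2=1
t5.Δ0 w1=0 clk=1 w5=1 w3=1 w6=1 w4=1 w2=1
t5.Δ1 w1=0 clk=0 w5=1 w3=1 w6=1 w4=1 w2=1
t6.Δ0 w1=0 clk=0 w5=1 w3=1 w6=1 w4=1 w2=1
t6.Δ1 w1=0 clk=1 w5=1 w3=1 w6=1 w4=1 w2=1
t6.Δ2 w1=0 clk=1 w5=1 w3=1 w6=1 w4=0 w2=1
t6.Δ3 w1=1 clk=1 w5=1 w3=1 w6=1 w4=0 w2=1
t6.Δ4 w1=1 clk=1 w5=1 w3=1 w6=1 w4=0 w2=0
t7.Δ0 w1=1 clk=1 w5=1 w3=1 w6=1 w4=0 w2=0
t7.Δ1 w1=1 clk=0 w5=1 w3=1 w6=1 w4=0 w2=0
t8.Δ0 w1=1 clk=0 w5=1 w3=1 w6=1 w4=0 w2=0
t8.Δ1 w1=1 clk=1 w5=1 w3=1 w6=1 w4=0 w2=0
t8.Δ2 w1=1 clk=1 w5=1 w3=1 w6=1 w4=1 w2=0
t8.Δ3 w1=0 clk=1 w5=1 w3=1 w6=1 w4=1 w2=0
t8.Δ4 w1=0 clk=1 w5=1 w3=1 w6=1 w4=1 w2=1
t9.Δ0 w1=0 clk=1 w5=1 w3=1 w6=1 w4=1 w2=1
t9.Δ1 w1=0 clk=0 w5=1 w3=1 w6=1 w4=1 w2=1
t10.Δ0 w1=0 clk=0 w5=1 w3=1 w6=1 w4=1 w2=1
t10.Δ1 w1=0 clk=1 w5=1 w3=1 w6=1 w4=1 w2=1
t10.Δ2 w1=0 clk=1 w5=1 w3=1 w6=1 w4=0 w2=1
t10.Δ3 w1=1 clk=1 w5=1 w3=1 w6=1 w4=0 w2=1
t10.Δ4 w1=1 clk=1 w5=1 w3=1 w6=1 w4=0 w2=0
t11.Δ0 w1=1 clk=1 w5=1 w3=1 w6=1 w4=0 w2=0
t11.Δ1 w1=1 clk=0 w5=1 w3=1 w6=1 w4=0 w2=0
t12.Δ0 w1=1 clk=0 w5=1 w3=1 w6=1 w4=0 w2=0
t12.Δ1 w1=1 clk=1 w5=1 w3=1 w6=1 w4=0 w2=0
t12.Δ2 w1=1 clk=1 w5=1 w3=1 w6=1 w4=1 w2=0
t12.Δ3 w1=0 clk=1 w5=1 w3=1 w6=1 w4=1 w2=0
t12.Δ4 w1=0 clk=1 w5=1 w3=1 w6=1 w4=1 w2=1

1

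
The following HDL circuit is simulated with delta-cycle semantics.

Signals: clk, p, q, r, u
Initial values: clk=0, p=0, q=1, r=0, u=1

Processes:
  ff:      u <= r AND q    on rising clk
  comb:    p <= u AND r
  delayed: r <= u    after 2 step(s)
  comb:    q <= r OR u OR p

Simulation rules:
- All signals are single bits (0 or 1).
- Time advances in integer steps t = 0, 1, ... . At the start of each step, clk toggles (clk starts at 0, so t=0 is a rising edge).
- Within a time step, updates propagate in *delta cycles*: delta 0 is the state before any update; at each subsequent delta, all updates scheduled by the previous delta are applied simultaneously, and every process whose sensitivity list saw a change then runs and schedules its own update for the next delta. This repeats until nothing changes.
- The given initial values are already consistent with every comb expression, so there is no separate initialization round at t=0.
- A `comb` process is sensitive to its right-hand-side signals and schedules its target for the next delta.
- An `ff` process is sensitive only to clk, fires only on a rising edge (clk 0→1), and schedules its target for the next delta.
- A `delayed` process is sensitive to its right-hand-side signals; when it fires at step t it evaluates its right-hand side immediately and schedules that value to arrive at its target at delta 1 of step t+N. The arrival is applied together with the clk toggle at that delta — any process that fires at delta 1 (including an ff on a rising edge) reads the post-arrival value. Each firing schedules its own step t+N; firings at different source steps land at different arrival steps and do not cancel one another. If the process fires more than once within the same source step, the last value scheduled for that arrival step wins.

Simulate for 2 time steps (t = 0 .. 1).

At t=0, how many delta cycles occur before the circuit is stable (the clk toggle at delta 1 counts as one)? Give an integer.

3

t=0 Δ0: r=0 clk=0 u=1 q=1 p=0
  Δ1: clk:0→1
  Δ2: u:1→0
  Δ3: q:1→0
  (3Δ to stable)
t=1 Δ0: r=0 clk=1 u=0 q=0 p=0
  Δ1: clk:1→0
  (1Δ to stable)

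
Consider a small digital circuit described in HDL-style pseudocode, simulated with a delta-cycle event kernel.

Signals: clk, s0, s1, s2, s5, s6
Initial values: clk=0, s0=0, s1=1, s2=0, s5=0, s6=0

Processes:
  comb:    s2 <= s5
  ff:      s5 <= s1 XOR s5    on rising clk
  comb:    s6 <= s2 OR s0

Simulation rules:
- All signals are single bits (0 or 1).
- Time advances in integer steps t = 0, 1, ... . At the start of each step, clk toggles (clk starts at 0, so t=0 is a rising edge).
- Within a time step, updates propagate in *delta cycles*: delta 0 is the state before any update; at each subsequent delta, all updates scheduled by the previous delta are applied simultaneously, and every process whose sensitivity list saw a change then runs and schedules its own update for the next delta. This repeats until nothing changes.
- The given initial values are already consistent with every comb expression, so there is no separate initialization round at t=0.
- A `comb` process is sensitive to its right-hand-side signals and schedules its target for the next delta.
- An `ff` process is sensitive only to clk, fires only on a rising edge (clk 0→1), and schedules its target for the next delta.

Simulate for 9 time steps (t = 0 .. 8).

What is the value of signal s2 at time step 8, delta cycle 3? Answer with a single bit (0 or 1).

[bits: s0,s6,s2,clk,s5,s1]
t=0: Δ0=000001 Δ1=000101 Δ2=000111 Δ3=001111 Δ4=011111 | 4Δ
t=1: Δ0=011111 Δ1=011011 | 1Δ
t=2: Δ0=011011 Δ1=011111 Δ2=011101 Δ3=010101 Δ4=000101 | 4Δ
t=3: Δ0=000101 Δ1=000001 | 1Δ
t=4: Δ0=000001 Δ1=000101 Δ2=000111 Δ3=001111 Δ4=011111 | 4Δ
t=5: Δ0=011111 Δ1=011011 | 1Δ
t=6: Δ0=011011 Δ1=011111 Δ2=011101 Δ3=010101 Δ4=000101 | 4Δ
t=7: Δ0=000101 Δ1=000001 | 1Δ
t=8: Δ0=000001 Δ1=000101 Δ2=000111 Δ3=001111 Δ4=011111 | 4Δ

1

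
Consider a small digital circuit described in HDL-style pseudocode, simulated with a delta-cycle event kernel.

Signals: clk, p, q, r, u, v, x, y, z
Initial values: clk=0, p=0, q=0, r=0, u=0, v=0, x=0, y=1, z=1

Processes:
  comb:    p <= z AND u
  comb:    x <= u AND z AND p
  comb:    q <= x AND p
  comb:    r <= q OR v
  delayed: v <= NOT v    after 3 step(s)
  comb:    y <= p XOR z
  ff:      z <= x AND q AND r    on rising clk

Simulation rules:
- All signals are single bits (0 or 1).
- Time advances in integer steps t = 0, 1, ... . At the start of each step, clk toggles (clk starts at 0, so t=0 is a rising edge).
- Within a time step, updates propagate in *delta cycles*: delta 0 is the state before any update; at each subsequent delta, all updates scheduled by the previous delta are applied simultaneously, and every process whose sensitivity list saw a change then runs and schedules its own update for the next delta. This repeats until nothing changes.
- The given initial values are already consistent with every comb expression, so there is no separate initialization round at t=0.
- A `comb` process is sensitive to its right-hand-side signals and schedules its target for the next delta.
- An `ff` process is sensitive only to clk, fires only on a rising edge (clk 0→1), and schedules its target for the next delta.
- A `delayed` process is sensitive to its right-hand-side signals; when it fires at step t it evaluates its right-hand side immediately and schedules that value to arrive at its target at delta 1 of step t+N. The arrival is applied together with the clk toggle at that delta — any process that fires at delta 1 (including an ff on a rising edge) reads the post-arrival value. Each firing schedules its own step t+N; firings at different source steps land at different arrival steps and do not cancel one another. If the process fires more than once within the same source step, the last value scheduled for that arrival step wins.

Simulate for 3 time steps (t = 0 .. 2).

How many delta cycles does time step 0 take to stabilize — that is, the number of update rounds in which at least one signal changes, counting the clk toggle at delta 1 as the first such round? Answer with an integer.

t0.Δ0 x=0 u=0 z=1 y=1 clk=0 r=0 v=0 p=0 q=0
t0.Δ1 x=0 u=0 z=1 y=1 clk=1 r=0 v=0 p=0 q=0
t0.Δ2 x=0 u=0 z=0 y=1 clk=1 r=0 v=0 p=0 q=0
t0.Δ3 x=0 u=0 z=0 y=0 clk=1 r=0 v=0 p=0 q=0
t1.Δ0 x=0 u=0 z=0 y=0 clk=1 r=0 v=0 p=0 q=0
t1.Δ1 x=0 u=0 z=0 y=0 clk=0 r=0 v=0 p=0 q=0
t2.Δ0 x=0 u=0 z=0 y=0 clk=0 r=0 v=0 p=0 q=0
t2.Δ1 x=0 u=0 z=0 y=0 clk=1 r=0 v=0 p=0 q=0

3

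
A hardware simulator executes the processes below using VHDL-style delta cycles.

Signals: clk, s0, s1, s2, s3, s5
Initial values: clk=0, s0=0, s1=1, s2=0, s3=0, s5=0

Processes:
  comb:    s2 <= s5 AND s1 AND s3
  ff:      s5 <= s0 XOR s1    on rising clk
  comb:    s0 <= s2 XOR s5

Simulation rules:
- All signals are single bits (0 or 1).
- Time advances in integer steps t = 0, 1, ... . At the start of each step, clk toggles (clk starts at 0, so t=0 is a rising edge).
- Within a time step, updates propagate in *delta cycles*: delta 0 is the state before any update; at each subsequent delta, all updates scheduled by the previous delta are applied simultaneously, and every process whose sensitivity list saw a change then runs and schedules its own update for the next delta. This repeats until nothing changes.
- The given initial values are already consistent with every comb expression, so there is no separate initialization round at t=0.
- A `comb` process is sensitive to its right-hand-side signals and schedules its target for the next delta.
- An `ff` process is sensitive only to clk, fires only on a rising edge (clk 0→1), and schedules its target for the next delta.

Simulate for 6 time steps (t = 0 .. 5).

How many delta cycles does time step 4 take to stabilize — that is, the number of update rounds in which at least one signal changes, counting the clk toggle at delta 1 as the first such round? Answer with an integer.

3

t0.Δ0 s1=1 clk=0 s3=0 s2=0 s5=0 s0=0
t0.Δ1 s1=1 clk=1 s3=0 s2=0 s5=0 s0=0
t0.Δ2 s1=1 clk=1 s3=0 s2=0 s5=1 s0=0
t0.Δ3 s1=1 clk=1 s3=0 s2=0 s5=1 s0=1
t1.Δ0 s1=1 clk=1 s3=0 s2=0 s5=1 s0=1
t1.Δ1 s1=1 clk=0 s3=0 s2=0 s5=1 s0=1
t2.Δ0 s1=1 clk=0 s3=0 s2=0 s5=1 s0=1
t2.Δ1 s1=1 clk=1 s3=0 s2=0 s5=1 s0=1
t2.Δ2 s1=1 clk=1 s3=0 s2=0 s5=0 s0=1
t2.Δ3 s1=1 clk=1 s3=0 s2=0 s5=0 s0=0
t3.Δ0 s1=1 clk=1 s3=0 s2=0 s5=0 s0=0
t3.Δ1 s1=1 clk=0 s3=0 s2=0 s5=0 s0=0
t4.Δ0 s1=1 clk=0 s3=0 s2=0 s5=0 s0=0
t4.Δ1 s1=1 clk=1 s3=0 s2=0 s5=0 s0=0
t4.Δ2 s1=1 clk=1 s3=0 s2=0 s5=1 s0=0
t4.Δ3 s1=1 clk=1 s3=0 s2=0 s5=1 s0=1
t5.Δ0 s1=1 clk=1 s3=0 s2=0 s5=1 s0=1
t5.Δ1 s1=1 clk=0 s3=0 s2=0 s5=1 s0=1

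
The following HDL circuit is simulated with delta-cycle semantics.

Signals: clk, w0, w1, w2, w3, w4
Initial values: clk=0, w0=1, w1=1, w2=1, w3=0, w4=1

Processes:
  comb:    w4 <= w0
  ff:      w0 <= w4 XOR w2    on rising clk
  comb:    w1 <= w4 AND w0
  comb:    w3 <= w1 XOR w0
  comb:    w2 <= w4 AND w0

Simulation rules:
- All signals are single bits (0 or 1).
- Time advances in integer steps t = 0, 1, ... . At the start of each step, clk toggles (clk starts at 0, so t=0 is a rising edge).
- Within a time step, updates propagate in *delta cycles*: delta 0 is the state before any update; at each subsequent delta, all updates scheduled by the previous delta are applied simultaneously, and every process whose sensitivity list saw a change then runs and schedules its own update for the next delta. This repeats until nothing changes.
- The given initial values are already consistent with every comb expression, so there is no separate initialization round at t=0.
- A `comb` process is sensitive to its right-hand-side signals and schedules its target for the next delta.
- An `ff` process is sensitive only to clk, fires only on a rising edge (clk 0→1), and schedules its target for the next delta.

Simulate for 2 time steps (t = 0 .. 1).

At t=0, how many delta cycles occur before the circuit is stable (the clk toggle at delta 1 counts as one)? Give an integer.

[bits: w1,w3,w4,w2,w0,clk]
t=0: Δ0=101110 Δ1=101111 Δ2=101101 Δ3=010001 Δ4=000001 | 4Δ
t=1: Δ0=000001 Δ1=000000 | 1Δ

4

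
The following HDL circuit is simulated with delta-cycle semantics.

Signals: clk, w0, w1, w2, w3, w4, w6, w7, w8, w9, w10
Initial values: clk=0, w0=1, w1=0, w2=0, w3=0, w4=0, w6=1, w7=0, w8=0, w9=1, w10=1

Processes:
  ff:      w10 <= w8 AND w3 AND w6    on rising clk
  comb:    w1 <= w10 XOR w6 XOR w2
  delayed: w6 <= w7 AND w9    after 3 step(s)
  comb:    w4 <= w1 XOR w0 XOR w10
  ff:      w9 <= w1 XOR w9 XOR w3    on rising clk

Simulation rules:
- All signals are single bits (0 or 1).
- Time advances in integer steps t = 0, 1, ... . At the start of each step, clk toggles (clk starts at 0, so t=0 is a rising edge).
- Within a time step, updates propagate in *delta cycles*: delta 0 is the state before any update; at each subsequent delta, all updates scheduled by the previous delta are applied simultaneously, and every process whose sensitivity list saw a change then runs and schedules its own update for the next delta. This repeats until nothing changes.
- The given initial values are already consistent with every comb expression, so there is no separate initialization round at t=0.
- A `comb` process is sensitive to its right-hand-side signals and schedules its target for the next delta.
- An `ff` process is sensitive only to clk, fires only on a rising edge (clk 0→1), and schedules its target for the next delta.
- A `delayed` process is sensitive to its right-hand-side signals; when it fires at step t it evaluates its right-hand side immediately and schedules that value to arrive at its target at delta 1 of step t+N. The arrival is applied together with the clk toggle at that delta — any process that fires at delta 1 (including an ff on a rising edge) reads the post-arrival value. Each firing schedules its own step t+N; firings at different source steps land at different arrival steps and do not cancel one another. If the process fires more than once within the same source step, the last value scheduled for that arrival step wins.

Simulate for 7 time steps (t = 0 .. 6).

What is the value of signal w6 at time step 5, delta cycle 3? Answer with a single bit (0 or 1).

0

[bits: w6,w0,w10,w3,w2,w7,clk,w4,w9,w8,w1]
t=0: Δ0=11100000100 Δ1=11100010100 Δ2=11000010100 Δ3=11000011101 Δ4=11000010101 | 4Δ
t=1: Δ0=11000010101 Δ1=11000000101 | 1Δ
t=2: Δ0=11000000101 Δ1=11000010101 Δ2=11000010001 | 2Δ
t=3: Δ0=11000010001 Δ1=11000000001 | 1Δ
t=4: Δ0=11000000001 Δ1=11000010001 Δ2=11000010101 | 2Δ
t=5: Δ0=11000010101 Δ1=01000000101 Δ2=01000000100 Δ3=01000001100 | 3Δ
t=6: Δ0=01000001100 Δ1=01000011100 | 1Δ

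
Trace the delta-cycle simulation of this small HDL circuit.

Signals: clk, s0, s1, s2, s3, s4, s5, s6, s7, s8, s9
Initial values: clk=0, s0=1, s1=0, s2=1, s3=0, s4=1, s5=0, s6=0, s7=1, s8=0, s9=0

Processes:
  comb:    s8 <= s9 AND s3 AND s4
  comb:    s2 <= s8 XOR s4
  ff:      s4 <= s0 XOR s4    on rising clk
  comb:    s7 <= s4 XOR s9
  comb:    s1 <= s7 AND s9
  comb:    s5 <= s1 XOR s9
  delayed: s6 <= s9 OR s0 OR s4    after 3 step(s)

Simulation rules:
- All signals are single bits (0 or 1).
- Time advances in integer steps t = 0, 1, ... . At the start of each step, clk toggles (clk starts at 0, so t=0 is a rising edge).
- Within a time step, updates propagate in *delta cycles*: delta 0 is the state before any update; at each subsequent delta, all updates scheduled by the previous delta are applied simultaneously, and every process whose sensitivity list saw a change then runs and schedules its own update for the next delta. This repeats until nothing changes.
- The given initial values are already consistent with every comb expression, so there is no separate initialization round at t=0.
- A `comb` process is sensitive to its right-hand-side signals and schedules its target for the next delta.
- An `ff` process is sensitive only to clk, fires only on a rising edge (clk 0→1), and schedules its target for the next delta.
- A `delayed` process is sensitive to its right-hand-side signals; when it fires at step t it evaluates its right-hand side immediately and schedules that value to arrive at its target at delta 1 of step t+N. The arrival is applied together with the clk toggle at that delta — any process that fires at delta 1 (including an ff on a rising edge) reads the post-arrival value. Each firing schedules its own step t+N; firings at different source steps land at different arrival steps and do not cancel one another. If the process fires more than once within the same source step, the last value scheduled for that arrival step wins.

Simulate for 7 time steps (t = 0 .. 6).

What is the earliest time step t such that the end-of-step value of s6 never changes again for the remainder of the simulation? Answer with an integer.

t0.Δ0 clk=0 s4=1 s7=1 s5=0 s3=0 s2=1 s6=0 s0=1 s8=0 s1=0 s9=0
t0.Δ1 clk=1 s4=1 s7=1 s5=0 s3=0 s2=1 s6=0 s0=1 s8=0 s1=0 s9=0
t0.Δ2 clk=1 s4=0 s7=1 s5=0 s3=0 s2=1 s6=0 s0=1 s8=0 s1=0 s9=0
t0.Δ3 clk=1 s4=0 s7=0 s5=0 s3=0 s2=0 s6=0 s0=1 s8=0 s1=0 s9=0
t1.Δ0 clk=1 s4=0 s7=0 s5=0 s3=0 s2=0 s6=0 s0=1 s8=0 s1=0 s9=0
t1.Δ1 clk=0 s4=0 s7=0 s5=0 s3=0 s2=0 s6=0 s0=1 s8=0 s1=0 s9=0
t2.Δ0 clk=0 s4=0 s7=0 s5=0 s3=0 s2=0 s6=0 s0=1 s8=0 s1=0 s9=0
t2.Δ1 clk=1 s4=0 s7=0 s5=0 s3=0 s2=0 s6=0 s0=1 s8=0 s1=0 s9=0
t2.Δ2 clk=1 s4=1 s7=0 s5=0 s3=0 s2=0 s6=0 s0=1 s8=0 s1=0 s9=0
t2.Δ3 clk=1 s4=1 s7=1 s5=0 s3=0 s2=1 s6=0 s0=1 s8=0 s1=0 s9=0
t3.Δ0 clk=1 s4=1 s7=1 s5=0 s3=0 s2=1 s6=0 s0=1 s8=0 s1=0 s9=0
t3.Δ1 clk=0 s4=1 s7=1 s5=0 s3=0 s2=1 s6=1 s0=1 s8=0 s1=0 s9=0
t4.Δ0 clk=0 s4=1 s7=1 s5=0 s3=0 s2=1 s6=1 s0=1 s8=0 s1=0 s9=0
t4.Δ1 clk=1 s4=1 s7=1 s5=0 s3=0 s2=1 s6=1 s0=1 s8=0 s1=0 s9=0
t4.Δ2 clk=1 s4=0 s7=1 s5=0 s3=0 s2=1 s6=1 s0=1 s8=0 s1=0 s9=0
t4.Δ3 clk=1 s4=0 s7=0 s5=0 s3=0 s2=0 s6=1 s0=1 s8=0 s1=0 s9=0
t5.Δ0 clk=1 s4=0 s7=0 s5=0 s3=0 s2=0 s6=1 s0=1 s8=0 s1=0 s9=0
t5.Δ1 clk=0 s4=0 s7=0 s5=0 s3=0 s2=0 s6=1 s0=1 s8=0 s1=0 s9=0
t6.Δ0 clk=0 s4=0 s7=0 s5=0 s3=0 s2=0 s6=1 s0=1 s8=0 s1=0 s9=0
t6.Δ1 clk=1 s4=0 s7=0 s5=0 s3=0 s2=0 s6=1 s0=1 s8=0 s1=0 s9=0
t6.Δ2 clk=1 s4=1 s7=0 s5=0 s3=0 s2=0 s6=1 s0=1 s8=0 s1=0 s9=0
t6.Δ3 clk=1 s4=1 s7=1 s5=0 s3=0 s2=1 s6=1 s0=1 s8=0 s1=0 s9=0

3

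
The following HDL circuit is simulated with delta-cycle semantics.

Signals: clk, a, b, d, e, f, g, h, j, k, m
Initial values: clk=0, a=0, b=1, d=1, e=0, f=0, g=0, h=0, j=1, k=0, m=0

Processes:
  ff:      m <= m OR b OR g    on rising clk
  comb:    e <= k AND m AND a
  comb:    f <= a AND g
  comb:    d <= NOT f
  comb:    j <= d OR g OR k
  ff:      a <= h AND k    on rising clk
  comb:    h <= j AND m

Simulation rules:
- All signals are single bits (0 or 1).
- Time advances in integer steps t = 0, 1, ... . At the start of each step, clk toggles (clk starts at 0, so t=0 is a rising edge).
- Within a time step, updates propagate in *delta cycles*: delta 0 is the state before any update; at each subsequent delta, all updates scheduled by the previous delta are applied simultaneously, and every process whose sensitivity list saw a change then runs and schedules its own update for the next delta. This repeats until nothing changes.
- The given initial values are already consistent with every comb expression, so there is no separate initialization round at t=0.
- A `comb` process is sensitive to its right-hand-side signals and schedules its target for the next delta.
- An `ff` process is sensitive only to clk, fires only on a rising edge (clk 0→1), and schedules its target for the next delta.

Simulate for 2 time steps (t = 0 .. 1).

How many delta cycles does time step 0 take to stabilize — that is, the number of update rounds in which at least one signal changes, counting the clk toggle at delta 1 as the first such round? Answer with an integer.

3

t=0 Δ0: a=0 f=0 clk=0 g=0 j=1 b=1 m=0 e=0 k=0 h=0 d=1
  Δ1: clk:0→1
  Δ2: m:0→1
  Δ3: h:0→1
  (3Δ to stable)
t=1 Δ0: a=0 f=0 clk=1 g=0 j=1 b=1 m=1 e=0 k=0 h=1 d=1
  Δ1: clk:1→0
  (1Δ to stable)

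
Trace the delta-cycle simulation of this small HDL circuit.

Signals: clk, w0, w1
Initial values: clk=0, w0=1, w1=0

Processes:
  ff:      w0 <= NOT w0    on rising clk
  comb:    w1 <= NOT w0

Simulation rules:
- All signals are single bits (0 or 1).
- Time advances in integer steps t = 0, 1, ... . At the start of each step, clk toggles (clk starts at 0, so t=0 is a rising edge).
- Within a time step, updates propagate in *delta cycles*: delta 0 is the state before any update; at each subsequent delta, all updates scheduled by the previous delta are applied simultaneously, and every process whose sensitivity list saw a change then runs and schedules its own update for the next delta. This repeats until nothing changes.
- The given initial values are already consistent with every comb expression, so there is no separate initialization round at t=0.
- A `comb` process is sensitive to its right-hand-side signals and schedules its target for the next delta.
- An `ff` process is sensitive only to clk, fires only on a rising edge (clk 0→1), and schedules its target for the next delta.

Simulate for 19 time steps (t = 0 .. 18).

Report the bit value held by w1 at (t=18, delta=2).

1

[bits: w0,w1,clk]
t=0: Δ0=100 Δ1=101 Δ2=001 Δ3=011 | 3Δ
t=1: Δ0=011 Δ1=010 | 1Δ
t=2: Δ0=010 Δ1=011 Δ2=111 Δ3=101 | 3Δ
t=3: Δ0=101 Δ1=100 | 1Δ
t=4: Δ0=100 Δ1=101 Δ2=001 Δ3=011 | 3Δ
t=5: Δ0=011 Δ1=010 | 1Δ
t=6: Δ0=010 Δ1=011 Δ2=111 Δ3=101 | 3Δ
t=7: Δ0=101 Δ1=100 | 1Δ
t=8: Δ0=100 Δ1=101 Δ2=001 Δ3=011 | 3Δ
t=9: Δ0=011 Δ1=010 | 1Δ
t=10: Δ0=010 Δ1=011 Δ2=111 Δ3=101 | 3Δ
t=11: Δ0=101 Δ1=100 | 1Δ
t=12: Δ0=100 Δ1=101 Δ2=001 Δ3=011 | 3Δ
t=13: Δ0=011 Δ1=010 | 1Δ
t=14: Δ0=010 Δ1=011 Δ2=111 Δ3=101 | 3Δ
t=15: Δ0=101 Δ1=100 | 1Δ
t=16: Δ0=100 Δ1=101 Δ2=001 Δ3=011 | 3Δ
t=17: Δ0=011 Δ1=010 | 1Δ
t=18: Δ0=010 Δ1=011 Δ2=111 Δ3=101 | 3Δ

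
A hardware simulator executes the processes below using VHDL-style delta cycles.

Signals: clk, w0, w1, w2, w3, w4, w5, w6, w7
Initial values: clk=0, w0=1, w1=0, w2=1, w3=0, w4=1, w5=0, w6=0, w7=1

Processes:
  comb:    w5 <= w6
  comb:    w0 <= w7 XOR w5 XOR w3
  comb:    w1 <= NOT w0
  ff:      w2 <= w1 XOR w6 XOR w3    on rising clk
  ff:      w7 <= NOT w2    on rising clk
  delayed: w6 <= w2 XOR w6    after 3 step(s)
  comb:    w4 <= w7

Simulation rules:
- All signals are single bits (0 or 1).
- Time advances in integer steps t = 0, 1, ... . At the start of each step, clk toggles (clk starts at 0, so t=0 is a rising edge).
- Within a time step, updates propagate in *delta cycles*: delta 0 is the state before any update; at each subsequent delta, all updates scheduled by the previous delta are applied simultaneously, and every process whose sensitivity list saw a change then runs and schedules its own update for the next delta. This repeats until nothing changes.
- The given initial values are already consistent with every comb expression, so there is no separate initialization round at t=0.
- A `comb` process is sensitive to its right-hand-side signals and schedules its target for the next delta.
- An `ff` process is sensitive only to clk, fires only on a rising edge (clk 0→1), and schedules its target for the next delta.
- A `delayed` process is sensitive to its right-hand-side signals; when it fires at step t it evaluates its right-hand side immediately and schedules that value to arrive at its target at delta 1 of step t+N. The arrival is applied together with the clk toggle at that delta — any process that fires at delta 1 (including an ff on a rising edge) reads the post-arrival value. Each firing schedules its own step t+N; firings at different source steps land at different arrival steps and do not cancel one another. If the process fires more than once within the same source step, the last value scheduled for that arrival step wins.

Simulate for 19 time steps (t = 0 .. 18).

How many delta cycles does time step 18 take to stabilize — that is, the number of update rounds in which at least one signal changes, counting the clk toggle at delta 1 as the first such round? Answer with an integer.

3

[bits: w5,w7,w1,clk,w4,w3,w6,w0,w2]
t=0: Δ0=010010011 Δ1=010110011 Δ2=000110010 Δ3=000100000 Δ4=001100000 | 4Δ
t=1: Δ0=001100000 Δ1=001000000 | 1Δ
t=2: Δ0=001000000 Δ1=001100000 Δ2=011100001 Δ3=011110011 Δ4=010110011 | 4Δ
t=3: Δ0=010110011 Δ1=010010011 | 1Δ
t=4: Δ0=010010011 Δ1=010110011 Δ2=000110010 Δ3=000100000 Δ4=001100000 | 4Δ
t=5: Δ0=001100000 Δ1=001000100 Δ2=101000100 Δ3=101000110 Δ4=100000110 | 4Δ
t=6: Δ0=100000110 Δ1=100100110 Δ2=110100111 Δ3=110110101 Δ4=111110101 | 4Δ
t=7: Δ0=111110101 Δ1=111010001 Δ2=011010001 Δ3=011010011 Δ4=010010011 | 4Δ
t=8: Δ0=010010011 Δ1=010110111 Δ2=100110111 Δ3=100100111 | 3Δ
t=9: Δ0=100100111 Δ1=100000011 Δ2=000000011 Δ3=000000001 Δ4=001000001 | 4Δ
t=10: Δ0=001000001 Δ1=001100101 Δ2=101100100 Δ3=101100110 Δ4=100100110 | 4Δ
t=11: Δ0=100100110 Δ1=100000010 Δ2=000000010 Δ3=000000000 Δ4=001000000 | 4Δ
t=12: Δ0=001000000 Δ1=001100100 Δ2=111100100 Δ3=111110100 | 3Δ
t=13: Δ0=111110100 Δ1=111010100 | 1Δ
t=14: Δ0=111010100 Δ1=111110000 Δ2=011110001 Δ3=011110011 Δ4=010110011 | 4Δ
t=15: Δ0=010110011 Δ1=010010111 Δ2=110010111 Δ3=110010101 Δ4=111010101 | 4Δ
t=16: Δ0=111010101 Δ1=111110101 Δ2=101110100 Δ3=101100110 Δ4=100100110 | 4Δ
t=17: Δ0=100100110 Δ1=100000110 | 1Δ
t=18: Δ0=100000110 Δ1=100100010 Δ2=010100010 Δ3=010110010 | 3Δ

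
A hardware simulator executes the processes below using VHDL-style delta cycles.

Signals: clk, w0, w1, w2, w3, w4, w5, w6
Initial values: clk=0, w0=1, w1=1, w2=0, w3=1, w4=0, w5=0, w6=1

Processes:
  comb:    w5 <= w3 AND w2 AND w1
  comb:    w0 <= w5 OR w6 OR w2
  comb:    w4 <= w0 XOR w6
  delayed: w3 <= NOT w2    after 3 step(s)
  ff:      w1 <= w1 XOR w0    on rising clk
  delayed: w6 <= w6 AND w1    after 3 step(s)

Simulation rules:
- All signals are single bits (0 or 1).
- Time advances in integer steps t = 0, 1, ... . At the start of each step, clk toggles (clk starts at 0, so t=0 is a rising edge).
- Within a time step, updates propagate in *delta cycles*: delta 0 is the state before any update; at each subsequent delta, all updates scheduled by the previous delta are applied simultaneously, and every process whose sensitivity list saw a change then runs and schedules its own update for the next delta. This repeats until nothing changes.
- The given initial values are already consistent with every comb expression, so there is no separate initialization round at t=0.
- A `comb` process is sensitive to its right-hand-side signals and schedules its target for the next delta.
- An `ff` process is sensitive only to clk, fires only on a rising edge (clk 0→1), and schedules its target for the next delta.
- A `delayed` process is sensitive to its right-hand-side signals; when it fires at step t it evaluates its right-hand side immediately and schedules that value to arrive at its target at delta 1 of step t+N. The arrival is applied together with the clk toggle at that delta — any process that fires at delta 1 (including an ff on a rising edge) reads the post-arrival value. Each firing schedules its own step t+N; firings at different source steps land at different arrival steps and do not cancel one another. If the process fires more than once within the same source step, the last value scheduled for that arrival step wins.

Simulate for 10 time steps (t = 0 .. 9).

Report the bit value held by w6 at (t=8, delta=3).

[bits: w6,w0,w1,w4,clk,w5,w3,w2]
t=0: Δ0=11100010 Δ1=11101010 Δ2=11001010 | 2Δ
t=1: Δ0=11001010 Δ1=11000010 | 1Δ
t=2: Δ0=11000010 Δ1=11001010 Δ2=11101010 | 2Δ
t=3: Δ0=11101010 Δ1=01100010 Δ2=00110010 Δ3=00100010 | 3Δ
t=4: Δ0=00100010 Δ1=00101010 | 1Δ
t=5: Δ0=00101010 Δ1=10100010 Δ2=11110010 Δ3=11100010 | 3Δ
t=6: Δ0=11100010 Δ1=01101010 Δ2=00011010 Δ3=00001010 | 3Δ
t=7: Δ0=00001010 Δ1=00000010 | 1Δ
t=8: Δ0=00000010 Δ1=10001010 Δ2=11011010 Δ3=11001010 | 3Δ
t=9: Δ0=11001010 Δ1=01000010 Δ2=00010010 Δ3=00000010 | 3Δ

1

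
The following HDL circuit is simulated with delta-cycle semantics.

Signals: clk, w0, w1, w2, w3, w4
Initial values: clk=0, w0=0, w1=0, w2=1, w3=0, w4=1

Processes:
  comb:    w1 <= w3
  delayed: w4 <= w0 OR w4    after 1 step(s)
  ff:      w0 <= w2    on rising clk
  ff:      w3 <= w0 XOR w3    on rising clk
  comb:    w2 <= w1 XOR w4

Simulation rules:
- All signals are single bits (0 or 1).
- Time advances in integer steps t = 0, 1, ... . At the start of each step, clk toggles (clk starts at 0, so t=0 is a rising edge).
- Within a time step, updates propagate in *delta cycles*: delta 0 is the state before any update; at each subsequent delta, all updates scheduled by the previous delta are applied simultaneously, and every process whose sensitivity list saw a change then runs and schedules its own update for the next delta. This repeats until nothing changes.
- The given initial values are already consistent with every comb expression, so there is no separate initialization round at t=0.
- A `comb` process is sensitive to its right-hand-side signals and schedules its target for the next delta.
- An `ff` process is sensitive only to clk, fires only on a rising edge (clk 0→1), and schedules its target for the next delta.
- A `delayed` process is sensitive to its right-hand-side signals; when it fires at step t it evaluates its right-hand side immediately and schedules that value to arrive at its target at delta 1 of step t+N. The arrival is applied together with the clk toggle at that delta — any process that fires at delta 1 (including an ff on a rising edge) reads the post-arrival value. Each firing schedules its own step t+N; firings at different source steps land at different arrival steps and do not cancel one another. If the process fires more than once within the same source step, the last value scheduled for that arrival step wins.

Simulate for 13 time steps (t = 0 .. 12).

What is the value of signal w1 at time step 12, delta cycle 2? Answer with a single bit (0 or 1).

0

[bits: w3,w0,clk,w1,w4,w2]
t=0: Δ0=000011 Δ1=001011 Δ2=011011 | 2Δ
t=1: Δ0=011011 Δ1=010011 | 1Δ
t=2: Δ0=010011 Δ1=011011 Δ2=111011 Δ3=111111 Δ4=111110 | 4Δ
t=3: Δ0=111110 Δ1=110110 | 1Δ
t=4: Δ0=110110 Δ1=111110 Δ2=001110 Δ3=001010 Δ4=001011 | 4Δ
t=5: Δ0=001011 Δ1=000011 | 1Δ
t=6: Δ0=000011 Δ1=001011 Δ2=011011 | 2Δ
t=7: Δ0=011011 Δ1=010011 | 1Δ
t=8: Δ0=010011 Δ1=011011 Δ2=111011 Δ3=111111 Δ4=111110 | 4Δ
t=9: Δ0=111110 Δ1=110110 | 1Δ
t=10: Δ0=110110 Δ1=111110 Δ2=001110 Δ3=001010 Δ4=001011 | 4Δ
t=11: Δ0=001011 Δ1=000011 | 1Δ
t=12: Δ0=000011 Δ1=001011 Δ2=011011 | 2Δ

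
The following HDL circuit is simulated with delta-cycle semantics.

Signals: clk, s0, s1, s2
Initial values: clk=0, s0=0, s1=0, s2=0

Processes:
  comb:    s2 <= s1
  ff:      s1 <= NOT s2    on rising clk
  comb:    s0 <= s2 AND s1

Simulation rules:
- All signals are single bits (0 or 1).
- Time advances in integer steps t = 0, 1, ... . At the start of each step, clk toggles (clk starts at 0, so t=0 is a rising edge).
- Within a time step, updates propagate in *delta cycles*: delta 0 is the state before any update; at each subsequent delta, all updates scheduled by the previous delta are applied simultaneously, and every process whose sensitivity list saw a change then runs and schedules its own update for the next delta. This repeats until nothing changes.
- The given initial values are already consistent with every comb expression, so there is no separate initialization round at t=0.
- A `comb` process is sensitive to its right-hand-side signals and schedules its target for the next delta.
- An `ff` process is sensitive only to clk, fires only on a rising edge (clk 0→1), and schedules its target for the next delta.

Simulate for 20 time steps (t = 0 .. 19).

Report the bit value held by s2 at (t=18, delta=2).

t=0 Δ0: s2=0 s0=0 clk=0 s1=0
  Δ1: clk:0→1
  Δ2: s1:0→1
  Δ3: s2:0→1
  Δ4: s0:0→1
  (4Δ to stable)
t=1 Δ0: s2=1 s0=1 clk=1 s1=1
  Δ1: clk:1→0
  (1Δ to stable)
t=2 Δ0: s2=1 s0=1 clk=0 s1=1
  Δ1: clk:0→1
  Δ2: s1:1→0
  Δ3: s2:1→0, s0:1→0
  (3Δ to stable)
t=3 Δ0: s2=0 s0=0 clk=1 s1=0
  Δ1: clk:1→0
  (1Δ to stable)
t=4 Δ0: s2=0 s0=0 clk=0 s1=0
  Δ1: clk:0→1
  Δ2: s1:0→1
  Δ3: s2:0→1
  Δ4: s0:0→1
  (4Δ to stable)
t=5 Δ0: s2=1 s0=1 clk=1 s1=1
  Δ1: clk:1→0
  (1Δ to stable)
t=6 Δ0: s2=1 s0=1 clk=0 s1=1
  Δ1: clk:0→1
  Δ2: s1:1→0
  Δ3: s2:1→0, s0:1→0
  (3Δ to stable)
t=7 Δ0: s2=0 s0=0 clk=1 s1=0
  Δ1: clk:1→0
  (1Δ to stable)
t=8 Δ0: s2=0 s0=0 clk=0 s1=0
  Δ1: clk:0→1
  Δ2: s1:0→1
  Δ3: s2:0→1
  Δ4: s0:0→1
  (4Δ to stable)
t=9 Δ0: s2=1 s0=1 clk=1 s1=1
  Δ1: clk:1→0
  (1Δ to stable)
t=10 Δ0: s2=1 s0=1 clk=0 s1=1
  Δ1: clk:0→1
  Δ2: s1:1→0
  Δ3: s2:1→0, s0:1→0
  (3Δ to stable)
t=11 Δ0: s2=0 s0=0 clk=1 s1=0
  Δ1: clk:1→0
  (1Δ to stable)
t=12 Δ0: s2=0 s0=0 clk=0 s1=0
  Δ1: clk:0→1
  Δ2: s1:0→1
  Δ3: s2:0→1
  Δ4: s0:0→1
  (4Δ to stable)
t=13 Δ0: s2=1 s0=1 clk=1 s1=1
  Δ1: clk:1→0
  (1Δ to stable)
t=14 Δ0: s2=1 s0=1 clk=0 s1=1
  Δ1: clk:0→1
  Δ2: s1:1→0
  Δ3: s2:1→0, s0:1→0
  (3Δ to stable)
t=15 Δ0: s2=0 s0=0 clk=1 s1=0
  Δ1: clk:1→0
  (1Δ to stable)
t=16 Δ0: s2=0 s0=0 clk=0 s1=0
  Δ1: clk:0→1
  Δ2: s1:0→1
  Δ3: s2:0→1
  Δ4: s0:0→1
  (4Δ to stable)
t=17 Δ0: s2=1 s0=1 clk=1 s1=1
  Δ1: clk:1→0
  (1Δ to stable)
t=18 Δ0: s2=1 s0=1 clk=0 s1=1
  Δ1: clk:0→1
  Δ2: s1:1→0
  Δ3: s2:1→0, s0:1→0
  (3Δ to stable)
t=19 Δ0: s2=0 s0=0 clk=1 s1=0
  Δ1: clk:1→0
  (1Δ to stable)

1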